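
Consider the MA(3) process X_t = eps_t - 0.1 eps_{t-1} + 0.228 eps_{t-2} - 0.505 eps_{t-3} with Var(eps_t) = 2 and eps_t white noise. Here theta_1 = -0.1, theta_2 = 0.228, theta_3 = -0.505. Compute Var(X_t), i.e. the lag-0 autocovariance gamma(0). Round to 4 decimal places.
\gamma(0) = 2.6340

For an MA(q) process X_t = eps_t + sum_i theta_i eps_{t-i} with
Var(eps_t) = sigma^2, the variance is
  gamma(0) = sigma^2 * (1 + sum_i theta_i^2).
  sum_i theta_i^2 = (-0.1)^2 + (0.228)^2 + (-0.505)^2 = 0.01 + 0.051984 + 0.255025 = 0.317009.
  gamma(0) = 2 * (1 + 0.317009) = 2 * 1.317009 = 2.634018, which rounds to 2.6340.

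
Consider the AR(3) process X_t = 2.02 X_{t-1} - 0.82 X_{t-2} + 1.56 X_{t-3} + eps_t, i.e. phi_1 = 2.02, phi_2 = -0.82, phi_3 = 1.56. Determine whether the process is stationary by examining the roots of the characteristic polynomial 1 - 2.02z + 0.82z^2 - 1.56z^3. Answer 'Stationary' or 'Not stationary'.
\text{Not stationary}

The AR(p) characteristic polynomial is P(z) = 1 - 2.02z + 0.82z^2 - 1.56z^3.
Stationarity requires all roots to lie outside the unit circle, i.e. |z| > 1 for every root.
Degree 3: look for a simple real root z0 first, then factor out (1 - z/z0) and solve the remaining quadratic.
Testing z0 = 0.5: P(0.5) = 1 + (-2.02)(0.5) + (0.82)(0.5)^2 + (-1.56)(0.5)^3
  = 1 + (-1.01) + (0.205) + (-0.195) = 0.  So z_0 = 0.5 is a root, |z_0| = 0.5.
Divide out the factor (1 - 2 z) = (1 - z/z0) (since 1/z0 = 2):
  P(z) = (1 - 2 z)(1 + (-0.02) z + (0.78) z^2)
  [check: z-coef -0.02 - (2) = -2.02; z^2-coef 0.78 - (2)(-0.02) = 0.82; z^3-coef -(2)(0.78) = -1.56.]
Remaining roots from the quadratic factor 1 + (-0.02) z + (0.78) z^2:
  Set 1 + (-0.02) z + (0.78) z^2 = 0, i.e. a z^2 + b z + c = 0 with a = 0.78, b = -0.02, c = 1.
  Discriminant D = b^2 - 4ac = (-0.02)^2 - 4*(0.78)*1 = 0.0004 - (3.12) = -3.1196.
  D < 0, so the roots are the complex-conjugate pair z = (-b +/- i sqrt(-D)) / (2a) = 0.0128 +/- 1.1322i.
  For a conjugate pair |z|^2 = z * conj(z) = (product of roots) = c/a = 1/(0.78) = 1.282051, so |z| = sqrt(1.282051) = 1.1323 for both roots.
Moduli of all roots: 0.5000, 1.1323, 1.1323.
All moduli strictly greater than 1? No.
Verdict: Not stationary.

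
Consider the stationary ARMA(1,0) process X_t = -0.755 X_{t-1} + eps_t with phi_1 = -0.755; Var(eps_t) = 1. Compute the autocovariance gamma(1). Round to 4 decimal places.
\gamma(1) = -1.7559

Multiply the model equation by X_{t-k} and take expectations. With theta_0 = psi_0 = 1 and psi_j the MA(infinity) weights, this gives
  gamma(k) - sum_i phi_i gamma(k-i) = c_k,
  c_k = sigma^2 * sum_{j=k..q} theta_j psi_{j-k}   (c_k = 0 for k > q),
using gamma(-m) = gamma(m).
Pure AR (q = 0): c_0 = sigma^2 = 1, c_k = 0 for k >= 1.
Equations for k = 0 and k = 1 (AR order 1):
  gamma(0) = phi_1 gamma(1) + c_0
  gamma(1) = phi_1 gamma(0) + c_1
Substituting the second into the first: gamma(0) (1 - phi_1^2) = c_0 + phi_1 c_1, so
  gamma(0) = c_0 / (1 - phi_1^2) = 1 / (1 - (-0.755)^2) = 1 / 0.429975 = 2.325717.
  gamma(1) = phi_1 gamma(0) = (-0.755)(2.325717) = -1.755916.
Therefore gamma(1) = -1.7559 (to 4 decimal places).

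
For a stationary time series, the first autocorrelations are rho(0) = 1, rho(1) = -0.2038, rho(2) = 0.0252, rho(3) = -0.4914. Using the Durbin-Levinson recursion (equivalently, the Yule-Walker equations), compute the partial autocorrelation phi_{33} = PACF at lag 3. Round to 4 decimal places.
\phi_{33} = -0.5110

The PACF at lag k is phi_{kk}, the last component of the solution
to the Yule-Walker system G_k phi = r_k where
  (G_k)_{ij} = rho(|i - j|), (r_k)_i = rho(i), i,j = 1..k.
Equivalently, Durbin-Levinson gives phi_{kk} iteratively:
  phi_{11} = rho(1)
  phi_{kk} = [rho(k) - sum_{j=1..k-1} phi_{k-1,j} rho(k-j)]
            / [1 - sum_{j=1..k-1} phi_{k-1,j} rho(j)],
  phi_{k,j} = phi_{k-1,j} - phi_{kk} phi_{k-1,k-j},  j = 1..k-1.
Step k = 1:
  phi_11 = rho(1) = -0.2038.
Step k = 2:
  phi_22 = [rho(2) - phi_11 rho(1)] / [1 - phi_11 rho(1)] = [0.0252 - (-0.2038)(-0.2038)] / [1 - (-0.2038)(-0.2038)]
         = -0.01633444 / 0.95846556 = -0.017042.
  Update: phi_21 = phi_11 - phi_22 phi_11 = -0.2038 - (-0.017042)(-0.2038) = -0.207273.
Step k = 3:
  phi_33 = [rho(3) - phi_21 rho(2) - phi_22 rho(1)] / [1 - phi_21 rho(1) - phi_22 rho(2)]
    numerator   = -0.4914 - (-0.207273)(0.0252) - (-0.017042)(-0.2038) = -0.48964993
    denominator = 1 - (-0.207273)(-0.2038) - (-0.017042)(0.0252) = 0.95818718
  phi_33 = -0.48964993 / 0.95818718 = -0.511.
Therefore phi_{33} = -0.5110.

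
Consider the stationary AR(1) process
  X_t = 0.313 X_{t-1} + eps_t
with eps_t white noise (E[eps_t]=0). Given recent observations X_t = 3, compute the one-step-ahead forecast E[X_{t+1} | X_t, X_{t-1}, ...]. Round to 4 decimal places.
E[X_{t+1} \mid \mathcal F_t] = 0.9390

For an AR(p) model X_t = c + sum_i phi_i X_{t-i} + eps_t, the
one-step-ahead conditional mean is
  E[X_{t+1} | X_t, ...] = c + sum_i phi_i X_{t+1-i}.
Substitute known values:
  E[X_{t+1} | ...] = (0.313) * (3)
                   = 0.9390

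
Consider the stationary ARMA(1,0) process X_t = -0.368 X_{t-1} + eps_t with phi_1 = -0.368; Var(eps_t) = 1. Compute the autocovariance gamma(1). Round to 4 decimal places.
\gamma(1) = -0.4256

Multiply the model equation by X_{t-k} and take expectations. With theta_0 = psi_0 = 1 and psi_j the MA(infinity) weights, this gives
  gamma(k) - sum_i phi_i gamma(k-i) = c_k,
  c_k = sigma^2 * sum_{j=k..q} theta_j psi_{j-k}   (c_k = 0 for k > q),
using gamma(-m) = gamma(m).
Pure AR (q = 0): c_0 = sigma^2 = 1, c_k = 0 for k >= 1.
Equations for k = 0 and k = 1 (AR order 1):
  gamma(0) = phi_1 gamma(1) + c_0
  gamma(1) = phi_1 gamma(0) + c_1
Substituting the second into the first: gamma(0) (1 - phi_1^2) = c_0 + phi_1 c_1, so
  gamma(0) = c_0 / (1 - phi_1^2) = 1 / (1 - (-0.368)^2) = 1 / 0.864576 = 1.156636.
  gamma(1) = phi_1 gamma(0) = (-0.368)(1.156636) = -0.425642.
Therefore gamma(1) = -0.4256 (to 4 decimal places).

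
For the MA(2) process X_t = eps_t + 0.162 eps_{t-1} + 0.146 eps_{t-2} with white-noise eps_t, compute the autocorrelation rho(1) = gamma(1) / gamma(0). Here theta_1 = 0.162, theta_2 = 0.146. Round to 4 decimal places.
\rho(1) = 0.1772

For an MA(q) process with theta_0 = 1, the autocovariance is
  gamma(k) = sigma^2 * sum_{i=0..q-k} theta_i * theta_{i+k},
and rho(k) = gamma(k) / gamma(0). Sigma^2 cancels.
  numerator   = (1)*(0.162) + (0.162)*(0.146) = 0.185652.
  denominator = (1)^2 + (0.162)^2 + (0.146)^2 = 1.04756.
  rho(1) = 0.185652 / 1.04756 = 0.1772.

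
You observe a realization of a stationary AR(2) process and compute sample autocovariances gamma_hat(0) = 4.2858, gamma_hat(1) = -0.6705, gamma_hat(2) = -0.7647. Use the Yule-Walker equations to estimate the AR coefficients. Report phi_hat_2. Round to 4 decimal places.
\hat\phi_{2} = -0.2080

The Yule-Walker equations for an AR(p) process read, in matrix form,
  Gamma_p phi = r_p,   with   (Gamma_p)_{ij} = gamma(|i - j|),
                       (r_p)_i = gamma(i),   i,j = 1..p.
Substitute the sample gammas (Toeplitz matrix and right-hand side of size 2):
  Gamma_p = [[4.2858, -0.6705], [-0.6705, 4.2858]]
  r_p     = [-0.6705, -0.7647]
Written out:
  4.2858 phi_1 - 0.6705 phi_2 = -0.6705
  -0.6705 phi_1 + 4.2858 phi_2 = -0.7647
Solve by Cramer's rule:
  det = gamma(0)^2 - gamma(1)^2 = (4.2858)^2 - (-0.6705)^2 = 18.36808164 - 0.44957025 = 17.91851139
  phi_hat_1 = [gamma(1) gamma(0) - gamma(1) gamma(2)] / det = [(-0.6705)(4.2858) - (-0.6705)(-0.7647)] / 17.91851139 = -3.38636025 / 17.91851139 = -0.189
  phi_hat_2 = [gamma(0) gamma(2) - gamma(1)^2] / det = [(4.2858)(-0.7647) - (-0.6705)^2] / 17.91851139 = -3.72692151 / 17.91851139 = -0.208
So phi_hat = [-0.1890, -0.2080].
Therefore phi_hat_2 = -0.2080.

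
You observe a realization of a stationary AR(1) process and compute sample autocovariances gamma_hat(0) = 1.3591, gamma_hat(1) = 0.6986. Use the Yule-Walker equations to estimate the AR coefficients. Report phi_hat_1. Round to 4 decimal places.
\hat\phi_{1} = 0.5140

The Yule-Walker equations for an AR(p) process read, in matrix form,
  Gamma_p phi = r_p,   with   (Gamma_p)_{ij} = gamma(|i - j|),
                       (r_p)_i = gamma(i),   i,j = 1..p.
Substitute the sample gammas (Toeplitz matrix and right-hand side of size 1):
  Gamma_p = [[1.3591]]
  r_p     = [0.6986]
With p = 1 this is the single equation gamma(0) phi_1 = gamma(1):
  phi_hat_1 = gamma(1) / gamma(0) = 0.6986 / 1.3591 = 0.5140.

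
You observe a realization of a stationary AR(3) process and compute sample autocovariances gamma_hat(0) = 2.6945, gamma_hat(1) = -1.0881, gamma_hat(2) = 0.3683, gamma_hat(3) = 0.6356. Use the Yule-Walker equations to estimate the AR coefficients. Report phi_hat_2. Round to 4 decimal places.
\hat\phi_{2} = 0.1080

The Yule-Walker equations for an AR(p) process read, in matrix form,
  Gamma_p phi = r_p,   with   (Gamma_p)_{ij} = gamma(|i - j|),
                       (r_p)_i = gamma(i),   i,j = 1..p.
Substitute the sample gammas (Toeplitz matrix and right-hand side of size 3):
  Gamma_p = [[2.6945, -1.0881, 0.3683], [-1.0881, 2.6945, -1.0881], [0.3683, -1.0881, 2.6945]]
  r_p     = [-1.0881, 0.3683, 0.6356]
Written out (R1..R3):
  (R1) 2.6945 phi_1 - 1.0881 phi_2 + 0.3683 phi_3 = -1.0881
  (R2) -1.0881 phi_1 + 2.6945 phi_2 - 1.0881 phi_3 = 0.3683
  (R3) 0.3683 phi_1 - 1.0881 phi_2 + 2.6945 phi_3 = 0.6356
Gaussian elimination:
  R2 <- R2 - (-1.0881/2.6945) R1 = R2 - (-0.403823) R1:  2.255101 phi_2 - 0.939372 phi_3 = -0.071099
  R3 <- R3 - (0.3683/2.6945) R1 = R3 - (0.136686) R1:  -0.939372 phi_2 + 2.644159 phi_3 = 0.784328
  R3 <- R3 - (-0.939372/2.255101) R2 = R3 - (-0.416554) R2:  2.252859 phi_3 = 0.754711
Back-substitution:
  phi_hat_3 = 0.754711 / 2.252859 = 0.335001
  phi_hat_2 = (-0.071099 - (-0.939372)(0.335001)) / 2.255101 = 0.108018
  phi_hat_1 = (-1.0881 - (-1.0881)(0.108018) - (0.3683)(0.335001)) / 2.6945 = -0.405992
So phi_hat = [-0.4060, 0.1080, 0.3350].
Therefore phi_hat_2 = 0.1080.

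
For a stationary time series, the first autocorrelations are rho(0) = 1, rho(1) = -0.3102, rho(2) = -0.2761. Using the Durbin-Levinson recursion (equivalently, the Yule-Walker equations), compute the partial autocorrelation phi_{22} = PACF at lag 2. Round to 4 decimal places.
\phi_{22} = -0.4120

The PACF at lag k is phi_{kk}, the last component of the solution
to the Yule-Walker system G_k phi = r_k where
  (G_k)_{ij} = rho(|i - j|), (r_k)_i = rho(i), i,j = 1..k.
Equivalently, Durbin-Levinson gives phi_{kk} iteratively:
  phi_{11} = rho(1)
  phi_{kk} = [rho(k) - sum_{j=1..k-1} phi_{k-1,j} rho(k-j)]
            / [1 - sum_{j=1..k-1} phi_{k-1,j} rho(j)],
  phi_{k,j} = phi_{k-1,j} - phi_{kk} phi_{k-1,k-j},  j = 1..k-1.
Step k = 1:
  phi_11 = rho(1) = -0.3102.
Step k = 2:
  phi_22 = [rho(2) - phi_11 rho(1)] / [1 - phi_11 rho(1)] = [-0.2761 - (-0.3102)(-0.3102)] / [1 - (-0.3102)(-0.3102)]
         = -0.37232404 / 0.90377596 = -0.412.
Therefore phi_{22} = -0.4120.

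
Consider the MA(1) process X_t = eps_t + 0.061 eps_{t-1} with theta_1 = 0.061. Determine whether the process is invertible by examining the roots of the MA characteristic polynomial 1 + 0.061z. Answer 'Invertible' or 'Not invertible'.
\text{Invertible}

The MA(q) characteristic polynomial is P(z) = 1 + 0.061z.
Invertibility requires all roots to lie outside the unit circle, i.e. |z| > 1 for every root.
This is linear in z: 1 + (0.061) z = 0  =>  z = -1/(0.061) = -16.393443,  |z| = 16.393443.
Moduli of all roots: 16.3934.
All moduli strictly greater than 1? Yes.
Verdict: Invertible.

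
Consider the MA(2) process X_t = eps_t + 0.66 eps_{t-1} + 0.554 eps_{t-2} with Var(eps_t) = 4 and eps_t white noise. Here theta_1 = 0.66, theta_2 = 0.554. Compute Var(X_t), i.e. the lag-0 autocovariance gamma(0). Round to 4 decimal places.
\gamma(0) = 6.9701

For an MA(q) process X_t = eps_t + sum_i theta_i eps_{t-i} with
Var(eps_t) = sigma^2, the variance is
  gamma(0) = sigma^2 * (1 + sum_i theta_i^2).
  sum_i theta_i^2 = (0.66)^2 + (0.554)^2 = 0.4356 + 0.306916 = 0.742516.
  gamma(0) = 4 * (1 + 0.742516) = 4 * 1.742516 = 6.970064, which rounds to 6.9701.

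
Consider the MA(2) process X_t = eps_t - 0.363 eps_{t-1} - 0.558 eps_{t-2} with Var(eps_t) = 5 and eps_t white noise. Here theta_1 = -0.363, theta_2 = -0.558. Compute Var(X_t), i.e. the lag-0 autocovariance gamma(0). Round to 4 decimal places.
\gamma(0) = 7.2157

For an MA(q) process X_t = eps_t + sum_i theta_i eps_{t-i} with
Var(eps_t) = sigma^2, the variance is
  gamma(0) = sigma^2 * (1 + sum_i theta_i^2).
  sum_i theta_i^2 = (-0.363)^2 + (-0.558)^2 = 0.131769 + 0.311364 = 0.443133.
  gamma(0) = 5 * (1 + 0.443133) = 5 * 1.443133 = 7.215665, which rounds to 7.2157.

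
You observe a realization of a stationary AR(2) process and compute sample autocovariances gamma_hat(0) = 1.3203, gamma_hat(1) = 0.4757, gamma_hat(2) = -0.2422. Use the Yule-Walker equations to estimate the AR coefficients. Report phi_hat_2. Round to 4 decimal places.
\hat\phi_{2} = -0.3600

The Yule-Walker equations for an AR(p) process read, in matrix form,
  Gamma_p phi = r_p,   with   (Gamma_p)_{ij} = gamma(|i - j|),
                       (r_p)_i = gamma(i),   i,j = 1..p.
Substitute the sample gammas (Toeplitz matrix and right-hand side of size 2):
  Gamma_p = [[1.3203, 0.4757], [0.4757, 1.3203]]
  r_p     = [0.4757, -0.2422]
Written out:
  1.3203 phi_1 + 0.4757 phi_2 = 0.4757
  0.4757 phi_1 + 1.3203 phi_2 = -0.2422
Solve by Cramer's rule:
  det = gamma(0)^2 - gamma(1)^2 = (1.3203)^2 - (0.4757)^2 = 1.74319209 - 0.22629049 = 1.5169016
  phi_hat_1 = [gamma(1) gamma(0) - gamma(1) gamma(2)] / det = [(0.4757)(1.3203) - (0.4757)(-0.2422)] / 1.5169016 = 0.74328125 / 1.5169016 = 0.49
  phi_hat_2 = [gamma(0) gamma(2) - gamma(1)^2] / det = [(1.3203)(-0.2422) - (0.4757)^2] / 1.5169016 = -0.54606715 / 1.5169016 = -0.36
So phi_hat = [0.4900, -0.3600].
Therefore phi_hat_2 = -0.3600.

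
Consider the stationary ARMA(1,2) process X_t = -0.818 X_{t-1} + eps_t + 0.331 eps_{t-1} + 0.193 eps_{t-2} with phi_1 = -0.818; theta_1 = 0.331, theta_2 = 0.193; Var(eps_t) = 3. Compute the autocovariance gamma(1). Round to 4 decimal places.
\gamma(1) = -4.9187

Multiply the model equation by X_{t-k} and take expectations. With theta_0 = psi_0 = 1 and psi_j the MA(infinity) weights, this gives
  gamma(k) - sum_i phi_i gamma(k-i) = c_k,
  c_k = sigma^2 * sum_{j=k..q} theta_j psi_{j-k}   (c_k = 0 for k > q),
using gamma(-m) = gamma(m).
psi-weights needed (psi_j = theta_j + sum_i phi_i psi_{j-i}):
  psi_1 = theta_1 + phi_1 = 0.331 + (-0.818) = -0.487
  psi_2 = theta_2 + phi_1 psi_1 = 0.193 + (-0.818)(-0.487) = 0.591366
Right-hand sides:
  c_0 = sigma^2 (1 + theta_1 psi_1 + theta_2 psi_2) = 3 * (1 + (0.331)(-0.487) + (0.193)(0.591366)) = 3 * 0.952937 = 2.85881
  c_1 = sigma^2 (theta_1 + theta_2 psi_1) = 3 * (0.331 + (0.193)(-0.487)) = 0.711027
  c_2 = sigma^2 theta_2 = 3 * (0.193) = 0.579
Equations for k = 0 and k = 1 (AR order 1):
  gamma(0) = phi_1 gamma(1) + c_0
  gamma(1) = phi_1 gamma(0) + c_1
Substituting the second into the first: gamma(0) (1 - phi_1^2) = c_0 + phi_1 c_1, so
  gamma(0) = (c_0 + phi_1 c_1) / (1 - phi_1^2) = (2.85881 + (-0.818)(0.711027)) / (1 - (-0.818)^2) = 2.27719 / 0.330876 = 6.882306.
  gamma(1) = phi_1 gamma(0) + c_1 = (-0.818)(6.882306) + (0.711027) = -4.918699.
Therefore gamma(1) = -4.9187 (to 4 decimal places).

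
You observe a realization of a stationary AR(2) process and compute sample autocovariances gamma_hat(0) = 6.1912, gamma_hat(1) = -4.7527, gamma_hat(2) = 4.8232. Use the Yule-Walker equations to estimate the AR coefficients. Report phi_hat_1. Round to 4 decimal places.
\hat\phi_{1} = -0.4130

The Yule-Walker equations for an AR(p) process read, in matrix form,
  Gamma_p phi = r_p,   with   (Gamma_p)_{ij} = gamma(|i - j|),
                       (r_p)_i = gamma(i),   i,j = 1..p.
Substitute the sample gammas (Toeplitz matrix and right-hand side of size 2):
  Gamma_p = [[6.1912, -4.7527], [-4.7527, 6.1912]]
  r_p     = [-4.7527, 4.8232]
Written out:
  6.1912 phi_1 - 4.7527 phi_2 = -4.7527
  -4.7527 phi_1 + 6.1912 phi_2 = 4.8232
Solve by Cramer's rule:
  det = gamma(0)^2 - gamma(1)^2 = (6.1912)^2 - (-4.7527)^2 = 38.33095744 - 22.58815729 = 15.74280015
  phi_hat_1 = [gamma(1) gamma(0) - gamma(1) gamma(2)] / det = [(-4.7527)(6.1912) - (-4.7527)(4.8232)] / 15.74280015 = -6.5016936 / 15.74280015 = -0.413
  phi_hat_2 = [gamma(0) gamma(2) - gamma(1)^2] / det = [(6.1912)(4.8232) - (-4.7527)^2] / 15.74280015 = 7.27323855 / 15.74280015 = 0.462
So phi_hat = [-0.4130, 0.4620].
Therefore phi_hat_1 = -0.4130.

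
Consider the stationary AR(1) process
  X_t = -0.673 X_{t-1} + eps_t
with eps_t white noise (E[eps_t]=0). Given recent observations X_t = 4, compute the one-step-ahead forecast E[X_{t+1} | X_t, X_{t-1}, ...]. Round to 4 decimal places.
E[X_{t+1} \mid \mathcal F_t] = -2.6920

For an AR(p) model X_t = c + sum_i phi_i X_{t-i} + eps_t, the
one-step-ahead conditional mean is
  E[X_{t+1} | X_t, ...] = c + sum_i phi_i X_{t+1-i}.
Substitute known values:
  E[X_{t+1} | ...] = (-0.673) * (4)
                   = -2.6920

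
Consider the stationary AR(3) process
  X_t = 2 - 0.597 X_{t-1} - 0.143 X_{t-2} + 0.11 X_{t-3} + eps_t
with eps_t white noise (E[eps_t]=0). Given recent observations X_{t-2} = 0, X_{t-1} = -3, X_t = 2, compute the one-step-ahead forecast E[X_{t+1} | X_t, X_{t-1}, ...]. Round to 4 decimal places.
E[X_{t+1} \mid \mathcal F_t] = 1.2350

For an AR(p) model X_t = c + sum_i phi_i X_{t-i} + eps_t, the
one-step-ahead conditional mean is
  E[X_{t+1} | X_t, ...] = c + sum_i phi_i X_{t+1-i}.
Substitute known values:
  E[X_{t+1} | ...] = 2 + (-0.597) * (2) + (-0.143) * (-3) + (0.11) * (0)
                   = 1.2350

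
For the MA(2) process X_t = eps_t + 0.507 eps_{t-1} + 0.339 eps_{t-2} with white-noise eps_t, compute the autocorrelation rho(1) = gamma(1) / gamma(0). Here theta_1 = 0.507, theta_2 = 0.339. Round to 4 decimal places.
\rho(1) = 0.4948

For an MA(q) process with theta_0 = 1, the autocovariance is
  gamma(k) = sigma^2 * sum_{i=0..q-k} theta_i * theta_{i+k},
and rho(k) = gamma(k) / gamma(0). Sigma^2 cancels.
  numerator   = (1)*(0.507) + (0.507)*(0.339) = 0.678873.
  denominator = (1)^2 + (0.507)^2 + (0.339)^2 = 1.37197.
  rho(1) = 0.678873 / 1.37197 = 0.4948.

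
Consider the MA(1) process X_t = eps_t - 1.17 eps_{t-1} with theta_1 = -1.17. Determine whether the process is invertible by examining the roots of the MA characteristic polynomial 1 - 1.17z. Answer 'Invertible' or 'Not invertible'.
\text{Not invertible}

The MA(q) characteristic polynomial is P(z) = 1 - 1.17z.
Invertibility requires all roots to lie outside the unit circle, i.e. |z| > 1 for every root.
This is linear in z: 1 + (-1.17) z = 0  =>  z = -1/(-1.17) = 0.854701,  |z| = 0.854701.
Moduli of all roots: 0.8547.
All moduli strictly greater than 1? No.
Verdict: Not invertible.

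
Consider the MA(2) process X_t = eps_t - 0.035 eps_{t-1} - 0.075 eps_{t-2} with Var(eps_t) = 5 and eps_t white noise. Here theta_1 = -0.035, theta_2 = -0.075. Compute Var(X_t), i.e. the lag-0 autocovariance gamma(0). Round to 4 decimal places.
\gamma(0) = 5.0343

For an MA(q) process X_t = eps_t + sum_i theta_i eps_{t-i} with
Var(eps_t) = sigma^2, the variance is
  gamma(0) = sigma^2 * (1 + sum_i theta_i^2).
  sum_i theta_i^2 = (-0.035)^2 + (-0.075)^2 = 0.001225 + 0.005625 = 0.00685.
  gamma(0) = 5 * (1 + 0.00685) = 5 * 1.00685 = 5.03425, which rounds to 5.0343.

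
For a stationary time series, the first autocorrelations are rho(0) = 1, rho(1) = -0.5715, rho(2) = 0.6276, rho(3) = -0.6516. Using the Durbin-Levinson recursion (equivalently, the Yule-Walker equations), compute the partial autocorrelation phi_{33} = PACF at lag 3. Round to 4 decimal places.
\phi_{33} = -0.3671

The PACF at lag k is phi_{kk}, the last component of the solution
to the Yule-Walker system G_k phi = r_k where
  (G_k)_{ij} = rho(|i - j|), (r_k)_i = rho(i), i,j = 1..k.
Equivalently, Durbin-Levinson gives phi_{kk} iteratively:
  phi_{11} = rho(1)
  phi_{kk} = [rho(k) - sum_{j=1..k-1} phi_{k-1,j} rho(k-j)]
            / [1 - sum_{j=1..k-1} phi_{k-1,j} rho(j)],
  phi_{k,j} = phi_{k-1,j} - phi_{kk} phi_{k-1,k-j},  j = 1..k-1.
Step k = 1:
  phi_11 = rho(1) = -0.5715.
Step k = 2:
  phi_22 = [rho(2) - phi_11 rho(1)] / [1 - phi_11 rho(1)] = [0.6276 - (-0.5715)(-0.5715)] / [1 - (-0.5715)(-0.5715)]
         = 0.30098775 / 0.67338775 = 0.446975.
  Update: phi_21 = phi_11 - phi_22 phi_11 = -0.5715 - (0.446975)(-0.5715) = -0.316054.
Step k = 3:
  phi_33 = [rho(3) - phi_21 rho(2) - phi_22 rho(1)] / [1 - phi_21 rho(1) - phi_22 rho(2)]
    numerator   = -0.6516 - (-0.316054)(0.6276) - (0.446975)(-0.5715) = -0.19779835
    denominator = 1 - (-0.316054)(-0.5715) - (0.446975)(0.6276) = 0.53885363
  phi_33 = -0.19779835 / 0.53885363 = -0.3671.
Therefore phi_{33} = -0.3671.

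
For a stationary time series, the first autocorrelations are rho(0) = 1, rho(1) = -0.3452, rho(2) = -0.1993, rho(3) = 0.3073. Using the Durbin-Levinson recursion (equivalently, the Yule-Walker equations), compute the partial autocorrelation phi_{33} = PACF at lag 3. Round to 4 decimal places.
\phi_{33} = 0.1160

The PACF at lag k is phi_{kk}, the last component of the solution
to the Yule-Walker system G_k phi = r_k where
  (G_k)_{ij} = rho(|i - j|), (r_k)_i = rho(i), i,j = 1..k.
Equivalently, Durbin-Levinson gives phi_{kk} iteratively:
  phi_{11} = rho(1)
  phi_{kk} = [rho(k) - sum_{j=1..k-1} phi_{k-1,j} rho(k-j)]
            / [1 - sum_{j=1..k-1} phi_{k-1,j} rho(j)],
  phi_{k,j} = phi_{k-1,j} - phi_{kk} phi_{k-1,k-j},  j = 1..k-1.
Step k = 1:
  phi_11 = rho(1) = -0.3452.
Step k = 2:
  phi_22 = [rho(2) - phi_11 rho(1)] / [1 - phi_11 rho(1)] = [-0.1993 - (-0.3452)(-0.3452)] / [1 - (-0.3452)(-0.3452)]
         = -0.31846304 / 0.88083696 = -0.361546.
  Update: phi_21 = phi_11 - phi_22 phi_11 = -0.3452 - (-0.361546)(-0.3452) = -0.470006.
Step k = 3:
  phi_33 = [rho(3) - phi_21 rho(2) - phi_22 rho(1)] / [1 - phi_21 rho(1) - phi_22 rho(2)]
    numerator   = 0.3073 - (-0.470006)(-0.1993) - (-0.361546)(-0.3452) = 0.08882221
    denominator = 1 - (-0.470006)(-0.3452) - (-0.361546)(-0.1993) = 0.76569794
  phi_33 = 0.08882221 / 0.76569794 = 0.116.
Therefore phi_{33} = 0.1160.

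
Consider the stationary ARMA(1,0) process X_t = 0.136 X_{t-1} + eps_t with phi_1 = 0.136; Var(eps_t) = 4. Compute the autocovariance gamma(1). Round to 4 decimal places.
\gamma(1) = 0.5543

Multiply the model equation by X_{t-k} and take expectations. With theta_0 = psi_0 = 1 and psi_j the MA(infinity) weights, this gives
  gamma(k) - sum_i phi_i gamma(k-i) = c_k,
  c_k = sigma^2 * sum_{j=k..q} theta_j psi_{j-k}   (c_k = 0 for k > q),
using gamma(-m) = gamma(m).
Pure AR (q = 0): c_0 = sigma^2 = 4, c_k = 0 for k >= 1.
Equations for k = 0 and k = 1 (AR order 1):
  gamma(0) = phi_1 gamma(1) + c_0
  gamma(1) = phi_1 gamma(0) + c_1
Substituting the second into the first: gamma(0) (1 - phi_1^2) = c_0 + phi_1 c_1, so
  gamma(0) = c_0 / (1 - phi_1^2) = 4 / (1 - (0.136)^2) = 4 / 0.981504 = 4.075378.
  gamma(1) = phi_1 gamma(0) = (0.136)(4.075378) = 0.554251.
Therefore gamma(1) = 0.5543 (to 4 decimal places).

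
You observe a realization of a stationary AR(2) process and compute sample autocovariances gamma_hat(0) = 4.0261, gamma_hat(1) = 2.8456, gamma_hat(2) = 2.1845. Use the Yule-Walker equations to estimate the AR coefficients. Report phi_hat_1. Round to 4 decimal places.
\hat\phi_{1} = 0.6460

The Yule-Walker equations for an AR(p) process read, in matrix form,
  Gamma_p phi = r_p,   with   (Gamma_p)_{ij} = gamma(|i - j|),
                       (r_p)_i = gamma(i),   i,j = 1..p.
Substitute the sample gammas (Toeplitz matrix and right-hand side of size 2):
  Gamma_p = [[4.0261, 2.8456], [2.8456, 4.0261]]
  r_p     = [2.8456, 2.1845]
Written out:
  4.0261 phi_1 + 2.8456 phi_2 = 2.8456
  2.8456 phi_1 + 4.0261 phi_2 = 2.1845
Solve by Cramer's rule:
  det = gamma(0)^2 - gamma(1)^2 = (4.0261)^2 - (2.8456)^2 = 16.20948121 - 8.09743936 = 8.11204185
  phi_hat_1 = [gamma(1) gamma(0) - gamma(1) gamma(2)] / det = [(2.8456)(4.0261) - (2.8456)(2.1845)] / 8.11204185 = 5.24045696 / 8.11204185 = 0.646
  phi_hat_2 = [gamma(0) gamma(2) - gamma(1)^2] / det = [(4.0261)(2.1845) - (2.8456)^2] / 8.11204185 = 0.69757609 / 8.11204185 = 0.086
So phi_hat = [0.6460, 0.0860].
Therefore phi_hat_1 = 0.6460.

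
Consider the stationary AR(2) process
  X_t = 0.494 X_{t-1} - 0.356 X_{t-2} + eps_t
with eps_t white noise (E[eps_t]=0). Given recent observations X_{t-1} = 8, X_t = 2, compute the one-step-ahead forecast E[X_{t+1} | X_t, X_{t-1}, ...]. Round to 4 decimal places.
E[X_{t+1} \mid \mathcal F_t] = -1.8600

For an AR(p) model X_t = c + sum_i phi_i X_{t-i} + eps_t, the
one-step-ahead conditional mean is
  E[X_{t+1} | X_t, ...] = c + sum_i phi_i X_{t+1-i}.
Substitute known values:
  E[X_{t+1} | ...] = (0.494) * (2) + (-0.356) * (8)
                   = -1.8600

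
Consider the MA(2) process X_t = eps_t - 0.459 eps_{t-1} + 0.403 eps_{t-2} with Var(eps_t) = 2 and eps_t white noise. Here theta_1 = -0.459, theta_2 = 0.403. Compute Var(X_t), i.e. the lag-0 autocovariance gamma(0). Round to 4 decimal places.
\gamma(0) = 2.7462

For an MA(q) process X_t = eps_t + sum_i theta_i eps_{t-i} with
Var(eps_t) = sigma^2, the variance is
  gamma(0) = sigma^2 * (1 + sum_i theta_i^2).
  sum_i theta_i^2 = (-0.459)^2 + (0.403)^2 = 0.210681 + 0.162409 = 0.37309.
  gamma(0) = 2 * (1 + 0.37309) = 2 * 1.37309 = 2.74618, which rounds to 2.7462.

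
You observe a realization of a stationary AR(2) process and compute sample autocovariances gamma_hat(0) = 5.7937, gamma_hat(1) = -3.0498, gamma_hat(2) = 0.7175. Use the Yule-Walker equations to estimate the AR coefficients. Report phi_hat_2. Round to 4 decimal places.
\hat\phi_{2} = -0.2120

The Yule-Walker equations for an AR(p) process read, in matrix form,
  Gamma_p phi = r_p,   with   (Gamma_p)_{ij} = gamma(|i - j|),
                       (r_p)_i = gamma(i),   i,j = 1..p.
Substitute the sample gammas (Toeplitz matrix and right-hand side of size 2):
  Gamma_p = [[5.7937, -3.0498], [-3.0498, 5.7937]]
  r_p     = [-3.0498, 0.7175]
Written out:
  5.7937 phi_1 - 3.0498 phi_2 = -3.0498
  -3.0498 phi_1 + 5.7937 phi_2 = 0.7175
Solve by Cramer's rule:
  det = gamma(0)^2 - gamma(1)^2 = (5.7937)^2 - (-3.0498)^2 = 33.56695969 - 9.30128004 = 24.26567965
  phi_hat_1 = [gamma(1) gamma(0) - gamma(1) gamma(2)] / det = [(-3.0498)(5.7937) - (-3.0498)(0.7175)] / 24.26567965 = -15.48139476 / 24.26567965 = -0.638
  phi_hat_2 = [gamma(0) gamma(2) - gamma(1)^2] / det = [(5.7937)(0.7175) - (-3.0498)^2] / 24.26567965 = -5.14430029 / 24.26567965 = -0.212
So phi_hat = [-0.6380, -0.2120].
Therefore phi_hat_2 = -0.2120.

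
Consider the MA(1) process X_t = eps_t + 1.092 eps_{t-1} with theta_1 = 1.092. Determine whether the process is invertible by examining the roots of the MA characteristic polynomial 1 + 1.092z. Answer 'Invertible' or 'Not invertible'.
\text{Not invertible}

The MA(q) characteristic polynomial is P(z) = 1 + 1.092z.
Invertibility requires all roots to lie outside the unit circle, i.e. |z| > 1 for every root.
This is linear in z: 1 + (1.092) z = 0  =>  z = -1/(1.092) = -0.915751,  |z| = 0.915751.
Moduli of all roots: 0.9158.
All moduli strictly greater than 1? No.
Verdict: Not invertible.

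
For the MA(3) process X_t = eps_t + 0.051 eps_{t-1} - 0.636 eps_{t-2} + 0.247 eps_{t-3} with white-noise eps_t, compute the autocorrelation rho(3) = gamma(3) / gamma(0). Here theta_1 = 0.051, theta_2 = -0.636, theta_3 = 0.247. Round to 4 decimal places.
\rho(3) = 0.1682

For an MA(q) process with theta_0 = 1, the autocovariance is
  gamma(k) = sigma^2 * sum_{i=0..q-k} theta_i * theta_{i+k},
and rho(k) = gamma(k) / gamma(0). Sigma^2 cancels.
  numerator   = (1)*(0.247) = 0.247.
  denominator = (1)^2 + (0.051)^2 + (-0.636)^2 + (0.247)^2 = 1.468106.
  rho(3) = 0.247 / 1.468106 = 0.1682.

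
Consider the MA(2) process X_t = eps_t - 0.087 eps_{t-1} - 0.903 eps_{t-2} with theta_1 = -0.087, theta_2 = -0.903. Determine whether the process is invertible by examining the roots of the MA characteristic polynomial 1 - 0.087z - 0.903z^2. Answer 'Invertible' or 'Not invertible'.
\text{Invertible}

The MA(q) characteristic polynomial is P(z) = 1 - 0.087z - 0.903z^2.
Invertibility requires all roots to lie outside the unit circle, i.e. |z| > 1 for every root.
Set 1 + (-0.087) z + (-0.903) z^2 = 0, i.e. a z^2 + b z + c = 0 with a = -0.903, b = -0.087, c = 1.
Discriminant D = b^2 - 4ac = (-0.087)^2 - 4*(-0.903)*1 = 0.007569 - (-3.612) = 3.619569.
D >= 0, so the roots are real: z = (-b +/- sqrt(D)) / (2a) = (0.087 +/- 1.902516) / (-1.806).
  z_1 = (0.087 + 1.902516) / (-1.806) = -1.1016,   |z_1| = 1.1016.
  z_2 = (0.087 - 1.902516) / (-1.806) = 1.0053,   |z_2| = 1.0053.
Moduli of all roots: 1.1016, 1.0053.
All moduli strictly greater than 1? Yes.
Verdict: Invertible.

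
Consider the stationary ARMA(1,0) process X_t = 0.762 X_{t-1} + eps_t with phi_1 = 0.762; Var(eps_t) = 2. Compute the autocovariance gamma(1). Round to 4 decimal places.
\gamma(1) = 3.6341

Multiply the model equation by X_{t-k} and take expectations. With theta_0 = psi_0 = 1 and psi_j the MA(infinity) weights, this gives
  gamma(k) - sum_i phi_i gamma(k-i) = c_k,
  c_k = sigma^2 * sum_{j=k..q} theta_j psi_{j-k}   (c_k = 0 for k > q),
using gamma(-m) = gamma(m).
Pure AR (q = 0): c_0 = sigma^2 = 2, c_k = 0 for k >= 1.
Equations for k = 0 and k = 1 (AR order 1):
  gamma(0) = phi_1 gamma(1) + c_0
  gamma(1) = phi_1 gamma(0) + c_1
Substituting the second into the first: gamma(0) (1 - phi_1^2) = c_0 + phi_1 c_1, so
  gamma(0) = c_0 / (1 - phi_1^2) = 2 / (1 - (0.762)^2) = 2 / 0.419356 = 4.769218.
  gamma(1) = phi_1 gamma(0) = (0.762)(4.769218) = 3.634144.
Therefore gamma(1) = 3.6341 (to 4 decimal places).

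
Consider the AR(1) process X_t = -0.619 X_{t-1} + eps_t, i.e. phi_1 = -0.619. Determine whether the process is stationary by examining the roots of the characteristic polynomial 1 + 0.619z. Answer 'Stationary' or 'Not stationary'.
\text{Stationary}

The AR(p) characteristic polynomial is P(z) = 1 + 0.619z.
Stationarity requires all roots to lie outside the unit circle, i.e. |z| > 1 for every root.
This is linear in z: 1 + (0.619) z = 0  =>  z = -1/(0.619) = -1.615509,  |z| = 1.615509.
Moduli of all roots: 1.6155.
All moduli strictly greater than 1? Yes.
Verdict: Stationary.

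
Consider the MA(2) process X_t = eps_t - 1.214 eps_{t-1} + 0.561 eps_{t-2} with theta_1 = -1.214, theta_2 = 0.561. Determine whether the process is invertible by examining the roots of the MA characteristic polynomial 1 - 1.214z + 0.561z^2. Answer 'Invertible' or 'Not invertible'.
\text{Invertible}

The MA(q) characteristic polynomial is P(z) = 1 - 1.214z + 0.561z^2.
Invertibility requires all roots to lie outside the unit circle, i.e. |z| > 1 for every root.
Set 1 + (-1.214) z + (0.561) z^2 = 0, i.e. a z^2 + b z + c = 0 with a = 0.561, b = -1.214, c = 1.
Discriminant D = b^2 - 4ac = (-1.214)^2 - 4*(0.561)*1 = 1.473796 - (2.244) = -0.770204.
D < 0, so the roots are the complex-conjugate pair z = (-b +/- i sqrt(-D)) / (2a) = 1.082 +/- 0.7822i.
For a conjugate pair |z|^2 = z * conj(z) = (product of roots) = c/a = 1/(0.561) = 1.782531, so |z| = sqrt(1.782531) = 1.3351 for both roots.
Moduli of all roots: 1.3351, 1.3351.
All moduli strictly greater than 1? Yes.
Verdict: Invertible.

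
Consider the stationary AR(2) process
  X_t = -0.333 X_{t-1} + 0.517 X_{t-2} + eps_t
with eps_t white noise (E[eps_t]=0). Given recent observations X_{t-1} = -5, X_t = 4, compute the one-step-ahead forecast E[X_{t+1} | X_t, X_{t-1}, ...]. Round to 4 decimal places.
E[X_{t+1} \mid \mathcal F_t] = -3.9170

For an AR(p) model X_t = c + sum_i phi_i X_{t-i} + eps_t, the
one-step-ahead conditional mean is
  E[X_{t+1} | X_t, ...] = c + sum_i phi_i X_{t+1-i}.
Substitute known values:
  E[X_{t+1} | ...] = (-0.333) * (4) + (0.517) * (-5)
                   = -3.9170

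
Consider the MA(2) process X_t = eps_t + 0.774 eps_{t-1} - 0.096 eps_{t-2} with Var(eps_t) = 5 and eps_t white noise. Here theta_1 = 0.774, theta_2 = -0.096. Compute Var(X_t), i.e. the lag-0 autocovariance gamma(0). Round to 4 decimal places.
\gamma(0) = 8.0415

For an MA(q) process X_t = eps_t + sum_i theta_i eps_{t-i} with
Var(eps_t) = sigma^2, the variance is
  gamma(0) = sigma^2 * (1 + sum_i theta_i^2).
  sum_i theta_i^2 = (0.774)^2 + (-0.096)^2 = 0.599076 + 0.009216 = 0.608292.
  gamma(0) = 5 * (1 + 0.608292) = 5 * 1.608292 = 8.04146, which rounds to 8.0415.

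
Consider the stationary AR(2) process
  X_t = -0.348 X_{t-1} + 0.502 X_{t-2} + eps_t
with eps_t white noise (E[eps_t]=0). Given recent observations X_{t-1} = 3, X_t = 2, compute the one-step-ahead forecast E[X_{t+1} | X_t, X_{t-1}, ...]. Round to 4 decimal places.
E[X_{t+1} \mid \mathcal F_t] = 0.8100

For an AR(p) model X_t = c + sum_i phi_i X_{t-i} + eps_t, the
one-step-ahead conditional mean is
  E[X_{t+1} | X_t, ...] = c + sum_i phi_i X_{t+1-i}.
Substitute known values:
  E[X_{t+1} | ...] = (-0.348) * (2) + (0.502) * (3)
                   = 0.8100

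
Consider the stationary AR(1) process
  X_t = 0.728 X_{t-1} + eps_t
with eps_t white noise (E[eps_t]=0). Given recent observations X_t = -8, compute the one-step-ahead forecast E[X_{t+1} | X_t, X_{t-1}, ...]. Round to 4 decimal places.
E[X_{t+1} \mid \mathcal F_t] = -5.8240

For an AR(p) model X_t = c + sum_i phi_i X_{t-i} + eps_t, the
one-step-ahead conditional mean is
  E[X_{t+1} | X_t, ...] = c + sum_i phi_i X_{t+1-i}.
Substitute known values:
  E[X_{t+1} | ...] = (0.728) * (-8)
                   = -5.8240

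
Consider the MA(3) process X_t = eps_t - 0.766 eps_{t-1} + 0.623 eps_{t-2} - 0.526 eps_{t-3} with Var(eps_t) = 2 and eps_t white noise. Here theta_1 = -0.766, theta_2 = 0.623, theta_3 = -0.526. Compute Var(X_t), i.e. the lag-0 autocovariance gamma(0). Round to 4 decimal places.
\gamma(0) = 4.5031

For an MA(q) process X_t = eps_t + sum_i theta_i eps_{t-i} with
Var(eps_t) = sigma^2, the variance is
  gamma(0) = sigma^2 * (1 + sum_i theta_i^2).
  sum_i theta_i^2 = (-0.766)^2 + (0.623)^2 + (-0.526)^2 = 0.586756 + 0.388129 + 0.276676 = 1.251561.
  gamma(0) = 2 * (1 + 1.251561) = 2 * 2.251561 = 4.503122, which rounds to 4.5031.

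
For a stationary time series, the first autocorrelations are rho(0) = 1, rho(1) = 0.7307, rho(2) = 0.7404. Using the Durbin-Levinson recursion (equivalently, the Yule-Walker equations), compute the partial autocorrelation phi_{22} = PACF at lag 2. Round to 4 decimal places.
\phi_{22} = 0.4430

The PACF at lag k is phi_{kk}, the last component of the solution
to the Yule-Walker system G_k phi = r_k where
  (G_k)_{ij} = rho(|i - j|), (r_k)_i = rho(i), i,j = 1..k.
Equivalently, Durbin-Levinson gives phi_{kk} iteratively:
  phi_{11} = rho(1)
  phi_{kk} = [rho(k) - sum_{j=1..k-1} phi_{k-1,j} rho(k-j)]
            / [1 - sum_{j=1..k-1} phi_{k-1,j} rho(j)],
  phi_{k,j} = phi_{k-1,j} - phi_{kk} phi_{k-1,k-j},  j = 1..k-1.
Step k = 1:
  phi_11 = rho(1) = 0.7307.
Step k = 2:
  phi_22 = [rho(2) - phi_11 rho(1)] / [1 - phi_11 rho(1)] = [0.7404 - (0.7307)(0.7307)] / [1 - (0.7307)(0.7307)]
         = 0.20647751 / 0.46607751 = 0.443.
Therefore phi_{22} = 0.4430.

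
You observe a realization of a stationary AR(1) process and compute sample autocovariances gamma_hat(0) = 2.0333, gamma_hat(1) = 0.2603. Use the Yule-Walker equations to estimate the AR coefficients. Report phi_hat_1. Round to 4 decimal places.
\hat\phi_{1} = 0.1280

The Yule-Walker equations for an AR(p) process read, in matrix form,
  Gamma_p phi = r_p,   with   (Gamma_p)_{ij} = gamma(|i - j|),
                       (r_p)_i = gamma(i),   i,j = 1..p.
Substitute the sample gammas (Toeplitz matrix and right-hand side of size 1):
  Gamma_p = [[2.0333]]
  r_p     = [0.2603]
With p = 1 this is the single equation gamma(0) phi_1 = gamma(1):
  phi_hat_1 = gamma(1) / gamma(0) = 0.2603 / 2.0333 = 0.1280.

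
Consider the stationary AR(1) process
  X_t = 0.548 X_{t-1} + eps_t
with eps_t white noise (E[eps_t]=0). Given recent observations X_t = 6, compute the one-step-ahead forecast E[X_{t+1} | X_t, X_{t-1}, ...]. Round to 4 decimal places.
E[X_{t+1} \mid \mathcal F_t] = 3.2880

For an AR(p) model X_t = c + sum_i phi_i X_{t-i} + eps_t, the
one-step-ahead conditional mean is
  E[X_{t+1} | X_t, ...] = c + sum_i phi_i X_{t+1-i}.
Substitute known values:
  E[X_{t+1} | ...] = (0.548) * (6)
                   = 3.2880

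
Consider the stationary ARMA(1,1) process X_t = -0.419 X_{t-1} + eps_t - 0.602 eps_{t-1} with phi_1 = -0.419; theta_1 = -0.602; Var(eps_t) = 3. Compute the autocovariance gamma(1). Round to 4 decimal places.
\gamma(1) = -4.6524

Multiply the model equation by X_{t-k} and take expectations. With theta_0 = psi_0 = 1 and psi_j the MA(infinity) weights, this gives
  gamma(k) - sum_i phi_i gamma(k-i) = c_k,
  c_k = sigma^2 * sum_{j=k..q} theta_j psi_{j-k}   (c_k = 0 for k > q),
using gamma(-m) = gamma(m).
psi-weights needed (psi_j = theta_j + sum_i phi_i psi_{j-i}):
  psi_1 = theta_1 + phi_1 = -0.602 + (-0.419) = -1.021
Right-hand sides:
  c_0 = sigma^2 (1 + theta_1 psi_1) = 3 * (1 + (-0.602)(-1.021)) = 3 * 1.614642 = 4.843926
  c_1 = sigma^2 theta_1 = 3 * (-0.602) = -1.806
  c_2 = 0
Equations for k = 0 and k = 1 (AR order 1):
  gamma(0) = phi_1 gamma(1) + c_0
  gamma(1) = phi_1 gamma(0) + c_1
Substituting the second into the first: gamma(0) (1 - phi_1^2) = c_0 + phi_1 c_1, so
  gamma(0) = (c_0 + phi_1 c_1) / (1 - phi_1^2) = (4.843926 + (-0.419)(-1.806)) / (1 - (-0.419)^2) = 5.60064 / 0.824439 = 6.793274.
  gamma(1) = phi_1 gamma(0) + c_1 = (-0.419)(6.793274) + (-1.806) = -4.652382.
Therefore gamma(1) = -4.6524 (to 4 decimal places).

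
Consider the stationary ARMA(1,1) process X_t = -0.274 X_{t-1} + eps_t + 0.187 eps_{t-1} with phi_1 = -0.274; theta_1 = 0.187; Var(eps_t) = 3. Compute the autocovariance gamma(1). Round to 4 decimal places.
\gamma(1) = -0.2677

Multiply the model equation by X_{t-k} and take expectations. With theta_0 = psi_0 = 1 and psi_j the MA(infinity) weights, this gives
  gamma(k) - sum_i phi_i gamma(k-i) = c_k,
  c_k = sigma^2 * sum_{j=k..q} theta_j psi_{j-k}   (c_k = 0 for k > q),
using gamma(-m) = gamma(m).
psi-weights needed (psi_j = theta_j + sum_i phi_i psi_{j-i}):
  psi_1 = theta_1 + phi_1 = 0.187 + (-0.274) = -0.087
Right-hand sides:
  c_0 = sigma^2 (1 + theta_1 psi_1) = 3 * (1 + (0.187)(-0.087)) = 3 * 0.983731 = 2.951193
  c_1 = sigma^2 theta_1 = 3 * (0.187) = 0.561
  c_2 = 0
Equations for k = 0 and k = 1 (AR order 1):
  gamma(0) = phi_1 gamma(1) + c_0
  gamma(1) = phi_1 gamma(0) + c_1
Substituting the second into the first: gamma(0) (1 - phi_1^2) = c_0 + phi_1 c_1, so
  gamma(0) = (c_0 + phi_1 c_1) / (1 - phi_1^2) = (2.951193 + (-0.274)(0.561)) / (1 - (-0.274)^2) = 2.797479 / 0.924924 = 3.02455.
  gamma(1) = phi_1 gamma(0) + c_1 = (-0.274)(3.02455) + (0.561) = -0.267727.
Therefore gamma(1) = -0.2677 (to 4 decimal places).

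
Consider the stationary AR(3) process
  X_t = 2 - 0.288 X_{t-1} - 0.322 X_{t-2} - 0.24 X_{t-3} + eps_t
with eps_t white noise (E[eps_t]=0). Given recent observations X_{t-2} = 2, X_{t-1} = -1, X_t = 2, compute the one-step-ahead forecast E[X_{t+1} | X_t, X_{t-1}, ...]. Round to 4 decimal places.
E[X_{t+1} \mid \mathcal F_t] = 1.2660

For an AR(p) model X_t = c + sum_i phi_i X_{t-i} + eps_t, the
one-step-ahead conditional mean is
  E[X_{t+1} | X_t, ...] = c + sum_i phi_i X_{t+1-i}.
Substitute known values:
  E[X_{t+1} | ...] = 2 + (-0.288) * (2) + (-0.322) * (-1) + (-0.24) * (2)
                   = 1.2660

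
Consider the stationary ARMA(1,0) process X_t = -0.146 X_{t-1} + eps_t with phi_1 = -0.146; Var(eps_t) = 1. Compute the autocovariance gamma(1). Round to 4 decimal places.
\gamma(1) = -0.1492

Multiply the model equation by X_{t-k} and take expectations. With theta_0 = psi_0 = 1 and psi_j the MA(infinity) weights, this gives
  gamma(k) - sum_i phi_i gamma(k-i) = c_k,
  c_k = sigma^2 * sum_{j=k..q} theta_j psi_{j-k}   (c_k = 0 for k > q),
using gamma(-m) = gamma(m).
Pure AR (q = 0): c_0 = sigma^2 = 1, c_k = 0 for k >= 1.
Equations for k = 0 and k = 1 (AR order 1):
  gamma(0) = phi_1 gamma(1) + c_0
  gamma(1) = phi_1 gamma(0) + c_1
Substituting the second into the first: gamma(0) (1 - phi_1^2) = c_0 + phi_1 c_1, so
  gamma(0) = c_0 / (1 - phi_1^2) = 1 / (1 - (-0.146)^2) = 1 / 0.978684 = 1.02178.
  gamma(1) = phi_1 gamma(0) = (-0.146)(1.02178) = -0.14918.
Therefore gamma(1) = -0.1492 (to 4 decimal places).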